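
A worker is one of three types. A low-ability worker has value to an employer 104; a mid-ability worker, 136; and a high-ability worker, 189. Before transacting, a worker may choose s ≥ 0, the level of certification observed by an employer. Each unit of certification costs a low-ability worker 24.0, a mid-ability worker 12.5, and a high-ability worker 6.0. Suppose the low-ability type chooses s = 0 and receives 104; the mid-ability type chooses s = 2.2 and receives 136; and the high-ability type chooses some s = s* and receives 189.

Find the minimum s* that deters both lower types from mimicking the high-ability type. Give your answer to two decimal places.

6.44

Mid-ability type (on-path payoff 136 − 12.5×2.2 = 108.5) won't mimic when 108.5 ≥ 189 − 12.5·s*, i.e. s* ≥ 6.44.
Low-ability type (on-path payoff 104) won't mimic when 104 ≥ 189 − 24.0·s*, i.e. s* ≥ 3.54.
Both must hold, so s* = max(3.54, 6.44) = 6.44. The mid-ability type's constraint binds.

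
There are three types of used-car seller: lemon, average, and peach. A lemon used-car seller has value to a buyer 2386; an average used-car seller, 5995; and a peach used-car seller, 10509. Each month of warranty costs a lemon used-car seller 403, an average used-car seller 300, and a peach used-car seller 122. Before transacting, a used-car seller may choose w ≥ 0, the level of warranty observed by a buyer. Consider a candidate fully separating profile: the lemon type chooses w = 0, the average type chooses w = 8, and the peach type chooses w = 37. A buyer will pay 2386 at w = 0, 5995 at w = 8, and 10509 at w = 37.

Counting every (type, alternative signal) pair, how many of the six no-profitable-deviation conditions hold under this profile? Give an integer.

Lemon (own payoff 2386): to w=8 gives 5995 − 403×8 = 2771 → profitable ✗; to w=37 gives 10509 − 403×37 = -4402 → no gain ✓.
Average (own payoff 5995 − 300×8 = 3595): to w=0 gives 2386 → no gain ✓; to w=37 gives 10509 − 300×37 = -591 → no gain ✓.
Peach (own payoff 10509 − 122×37 = 5995): to w=0 gives 2386 → no gain ✓; to w=8 gives 5995 − 122×8 = 5019 → no gain ✓.
5 of the 6 constraints hold; not an equilibrium.

5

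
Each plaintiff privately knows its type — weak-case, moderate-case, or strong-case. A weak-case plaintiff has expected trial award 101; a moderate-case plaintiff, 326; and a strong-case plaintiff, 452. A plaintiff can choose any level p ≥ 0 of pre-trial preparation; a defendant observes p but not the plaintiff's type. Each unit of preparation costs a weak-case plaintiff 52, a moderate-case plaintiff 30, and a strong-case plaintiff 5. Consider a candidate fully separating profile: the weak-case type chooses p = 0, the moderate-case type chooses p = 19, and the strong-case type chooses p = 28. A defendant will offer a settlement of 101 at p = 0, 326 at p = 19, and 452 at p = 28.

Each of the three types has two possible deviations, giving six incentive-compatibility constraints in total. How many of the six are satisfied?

Strong-case (own payoff 452 − 5×28 = 312): to p=0 gives 101 → no gain ✓; to p=19 gives 326 − 5×19 = 231 → no gain ✓.
Moderate-case (own payoff 326 − 30×19 = -244): to p=0 gives 101 → profitable ✗; to p=28 gives 452 − 30×28 = -388 → no gain ✓.
Weak-case (own payoff 101): to p=19 gives 326 − 52×19 = -662 → no gain ✓; to p=28 gives 452 − 52×28 = -1004 → no gain ✓.
5 of the 6 constraints hold; not an equilibrium.

5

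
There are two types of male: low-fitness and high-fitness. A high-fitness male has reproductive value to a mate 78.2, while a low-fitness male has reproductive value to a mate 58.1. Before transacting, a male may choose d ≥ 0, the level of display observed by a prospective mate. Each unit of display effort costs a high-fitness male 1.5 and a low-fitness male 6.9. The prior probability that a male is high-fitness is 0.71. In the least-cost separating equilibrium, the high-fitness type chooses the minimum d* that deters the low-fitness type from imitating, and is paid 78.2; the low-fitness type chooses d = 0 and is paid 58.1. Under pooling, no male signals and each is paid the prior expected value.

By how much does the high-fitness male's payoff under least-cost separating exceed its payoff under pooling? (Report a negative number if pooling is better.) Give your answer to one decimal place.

Least-cost separating signal: d* solves 58.1 = 78.2 − 6.9·d*, so d* = (78.2 − 58.1)/6.9 ≈ 2.9130.
High-fitness type's separating payoff: 78.2 − 1.5 × d* = 78.2 − 1.5 × (78.2 − 58.1)/6.9 = 78.2 − 30.15/6.9 ≈ 73.830.
Pooling payoff: 0.71 × 78.2 + 0.29 × 58.1 = 72.371.
Difference: 73.830 − 72.371 = 1.459, i.e. 1.5 to one decimal place.
The high-fitness type prefers to separate.

1.5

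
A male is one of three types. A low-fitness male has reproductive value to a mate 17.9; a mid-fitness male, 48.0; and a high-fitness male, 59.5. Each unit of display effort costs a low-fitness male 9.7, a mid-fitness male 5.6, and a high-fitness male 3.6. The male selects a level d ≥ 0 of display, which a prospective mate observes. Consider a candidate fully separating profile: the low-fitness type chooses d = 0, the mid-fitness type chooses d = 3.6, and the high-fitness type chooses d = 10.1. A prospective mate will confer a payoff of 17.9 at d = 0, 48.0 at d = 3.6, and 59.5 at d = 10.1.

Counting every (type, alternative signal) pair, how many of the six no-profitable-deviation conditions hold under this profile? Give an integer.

5

Mid-fitness (own payoff 48.0 − 5.6×3.6 = 27.84): to d=0 gives 17.9 → no gain ✓; to d=10.1 gives 59.5 − 5.6×10.1 = 2.94 → no gain ✓.
Low-fitness (own payoff 17.9): to d=3.6 gives 48.0 − 9.7×3.6 = 13.08 → no gain ✓; to d=10.1 gives 59.5 − 9.7×10.1 = -38.47 → no gain ✓.
High-fitness (own payoff 59.5 − 3.6×10.1 = 23.14): to d=0 gives 17.9 → no gain ✓; to d=3.6 gives 48.0 − 3.6×3.6 = 35.04 → profitable ✗.
5 of the 6 constraints hold; not an equilibrium.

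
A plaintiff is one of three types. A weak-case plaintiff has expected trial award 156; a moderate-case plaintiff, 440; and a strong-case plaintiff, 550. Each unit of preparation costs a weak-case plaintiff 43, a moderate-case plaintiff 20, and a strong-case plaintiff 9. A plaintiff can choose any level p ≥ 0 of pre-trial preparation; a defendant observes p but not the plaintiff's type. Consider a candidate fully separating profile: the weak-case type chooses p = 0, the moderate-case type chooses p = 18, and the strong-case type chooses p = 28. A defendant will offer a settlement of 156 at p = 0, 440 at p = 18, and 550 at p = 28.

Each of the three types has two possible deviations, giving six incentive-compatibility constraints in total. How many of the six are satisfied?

5

Weak-case (own payoff 156): to p=18 gives 440 − 43×18 = -334 → no gain ✓; to p=28 gives 550 − 43×28 = -654 → no gain ✓.
Strong-case (own payoff 550 − 9×28 = 298): to p=0 gives 156 → no gain ✓; to p=18 gives 440 − 9×18 = 278 → no gain ✓.
Moderate-case (own payoff 440 − 20×18 = 80): to p=0 gives 156 → profitable ✗; to p=28 gives 550 − 20×28 = -10 → no gain ✓.
5 of the 6 constraints hold; not an equilibrium.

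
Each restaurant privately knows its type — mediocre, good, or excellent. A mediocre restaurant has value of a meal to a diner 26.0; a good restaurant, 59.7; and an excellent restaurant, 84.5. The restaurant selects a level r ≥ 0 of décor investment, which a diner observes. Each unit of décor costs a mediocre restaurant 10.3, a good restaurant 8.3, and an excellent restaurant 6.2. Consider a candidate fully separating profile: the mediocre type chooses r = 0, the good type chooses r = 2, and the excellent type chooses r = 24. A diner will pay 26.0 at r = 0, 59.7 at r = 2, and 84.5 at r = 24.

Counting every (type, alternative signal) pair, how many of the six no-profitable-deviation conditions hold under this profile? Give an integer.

Good (own payoff 59.7 − 8.3×2 = 43.1): to r=0 gives 26.0 → no gain ✓; to r=24 gives 84.5 − 8.3×24 = -114.7 → no gain ✓.
Mediocre (own payoff 26.0): to r=2 gives 59.7 − 10.3×2 = 39.1 → profitable ✗; to r=24 gives 84.5 − 10.3×24 = -162.7 → no gain ✓.
Excellent (own payoff 84.5 − 6.2×24 = -64.3): to r=0 gives 26.0 → profitable ✗; to r=2 gives 59.7 − 6.2×2 = 47.3 → profitable ✗.
3 of the 6 constraints hold; not an equilibrium.

3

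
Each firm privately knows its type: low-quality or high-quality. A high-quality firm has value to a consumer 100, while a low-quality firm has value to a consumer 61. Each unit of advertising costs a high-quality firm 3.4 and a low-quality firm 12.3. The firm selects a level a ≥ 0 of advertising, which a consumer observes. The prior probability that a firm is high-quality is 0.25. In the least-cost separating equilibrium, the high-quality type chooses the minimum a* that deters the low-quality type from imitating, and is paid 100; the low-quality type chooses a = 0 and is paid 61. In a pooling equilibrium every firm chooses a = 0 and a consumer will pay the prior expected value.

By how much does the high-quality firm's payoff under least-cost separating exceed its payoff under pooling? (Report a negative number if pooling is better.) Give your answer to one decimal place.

18.5

Least-cost separating signal: a* solves 61 = 100 − 12.3·a*, so a* = (100 − 61)/12.3 ≈ 3.1707.
High-quality type's separating payoff: 100 − 3.4 × a* = 100 − 3.4 × (100 − 61)/12.3 = 100 − 132.6/12.3 ≈ 89.220.
Pooling payoff: 0.25 × 100 + 0.75 × 61 = 70.75.
Difference: 89.220 − 70.75 = 18.47, i.e. 18.5 to one decimal place.
The high-quality type prefers to separate.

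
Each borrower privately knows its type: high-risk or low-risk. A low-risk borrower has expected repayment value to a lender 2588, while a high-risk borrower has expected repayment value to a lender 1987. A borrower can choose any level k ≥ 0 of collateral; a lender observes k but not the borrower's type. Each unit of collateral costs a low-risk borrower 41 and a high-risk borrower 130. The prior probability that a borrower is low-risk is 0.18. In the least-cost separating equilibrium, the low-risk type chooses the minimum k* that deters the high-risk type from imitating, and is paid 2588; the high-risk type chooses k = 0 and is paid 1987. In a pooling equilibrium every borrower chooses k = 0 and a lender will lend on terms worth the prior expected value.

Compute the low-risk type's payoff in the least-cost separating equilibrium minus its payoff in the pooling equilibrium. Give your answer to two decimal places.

303.27

Least-cost separating signal: k* solves 1987 = 2588 − 130·k*, so k* = (2588 − 1987)/130 ≈ 4.6231.
Low-risk type's separating payoff: 2588 − 41 × k* = 2588 − 41 × (2588 − 1987)/130 = 2588 − 24641/130 ≈ 2398.4538.
Pooling payoff: 0.18 × 2588 + 0.82 × 1987 = 2095.18.
Difference: 2398.4538 − 2095.18 = 303.2738, i.e. 303.27 to two decimal places.
The low-risk type prefers to separate.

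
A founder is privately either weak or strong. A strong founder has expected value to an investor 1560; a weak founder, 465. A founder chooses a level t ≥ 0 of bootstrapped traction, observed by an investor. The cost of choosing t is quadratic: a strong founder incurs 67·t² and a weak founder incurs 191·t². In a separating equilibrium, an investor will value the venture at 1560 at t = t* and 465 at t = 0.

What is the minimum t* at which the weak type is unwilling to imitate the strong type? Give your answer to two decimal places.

The weak type at t = 0 receives 465; imitating at t* yields 1560 − 191·t*².
Indifference: 465 = 1560 − 191·t*², so t*² = (1560 − 465) / 191 ≈ 5.7330.
t* = √5.7330 ≈ 2.39.

2.39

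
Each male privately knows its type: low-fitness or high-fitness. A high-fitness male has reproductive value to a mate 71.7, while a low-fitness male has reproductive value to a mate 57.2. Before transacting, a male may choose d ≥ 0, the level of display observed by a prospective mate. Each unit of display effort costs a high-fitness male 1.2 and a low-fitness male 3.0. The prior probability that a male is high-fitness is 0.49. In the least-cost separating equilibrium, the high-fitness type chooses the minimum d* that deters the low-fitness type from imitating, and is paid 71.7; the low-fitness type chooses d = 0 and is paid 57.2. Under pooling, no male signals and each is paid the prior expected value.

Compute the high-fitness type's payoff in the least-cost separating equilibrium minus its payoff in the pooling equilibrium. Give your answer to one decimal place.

Least-cost separating signal: d* solves 57.2 = 71.7 − 3.0·d*, so d* = (71.7 − 57.2)/3.0 ≈ 4.8333.
High-fitness type's separating payoff: 71.7 − 1.2 × d* = 71.7 − 1.2 × (71.7 − 57.2)/3.0 = 71.7 − 17.4/3.0 = 65.9.
Pooling payoff: 0.49 × 71.7 + 0.51 × 57.2 = 64.305.
Difference: 65.9 − 64.305 = 1.595, i.e. 1.6 to one decimal place.
The high-fitness type prefers to separate.

1.6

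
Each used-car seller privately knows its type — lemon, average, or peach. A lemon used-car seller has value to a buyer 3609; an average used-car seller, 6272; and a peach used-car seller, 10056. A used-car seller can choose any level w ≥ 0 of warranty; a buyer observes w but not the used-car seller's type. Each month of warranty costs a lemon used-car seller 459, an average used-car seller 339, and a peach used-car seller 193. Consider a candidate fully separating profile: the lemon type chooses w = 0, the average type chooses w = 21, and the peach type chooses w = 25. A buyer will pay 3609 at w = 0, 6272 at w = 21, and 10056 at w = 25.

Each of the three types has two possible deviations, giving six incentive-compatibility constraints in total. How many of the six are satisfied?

Peach (own payoff 10056 − 193×25 = 5231): to w=0 gives 3609 → no gain ✓; to w=21 gives 6272 − 193×21 = 2219 → no gain ✓.
Average (own payoff 6272 − 339×21 = -847): to w=0 gives 3609 → profitable ✗; to w=25 gives 10056 − 339×25 = 1581 → profitable ✗.
Lemon (own payoff 3609): to w=21 gives 6272 − 459×21 = -3367 → no gain ✓; to w=25 gives 10056 − 459×25 = -1419 → no gain ✓.
4 of the 6 constraints hold; not an equilibrium.

4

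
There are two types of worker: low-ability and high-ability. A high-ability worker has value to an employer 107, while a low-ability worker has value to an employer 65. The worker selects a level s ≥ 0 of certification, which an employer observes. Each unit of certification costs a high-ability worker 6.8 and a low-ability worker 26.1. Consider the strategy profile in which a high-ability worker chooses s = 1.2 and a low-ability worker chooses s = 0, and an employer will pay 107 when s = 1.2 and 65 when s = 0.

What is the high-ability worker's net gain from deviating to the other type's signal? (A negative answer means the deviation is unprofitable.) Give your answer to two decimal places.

Playing s = 1.2 the high-ability worker receives 107 − 6.8 × 1.2 = 98.84.
Deviating to s = 0 yields 65 instead.
Gain from deviating: 65 − 98.84 = -33.84.
The gain is negative, so the high-ability type's incentive-compatibility constraint is satisfied.

-33.84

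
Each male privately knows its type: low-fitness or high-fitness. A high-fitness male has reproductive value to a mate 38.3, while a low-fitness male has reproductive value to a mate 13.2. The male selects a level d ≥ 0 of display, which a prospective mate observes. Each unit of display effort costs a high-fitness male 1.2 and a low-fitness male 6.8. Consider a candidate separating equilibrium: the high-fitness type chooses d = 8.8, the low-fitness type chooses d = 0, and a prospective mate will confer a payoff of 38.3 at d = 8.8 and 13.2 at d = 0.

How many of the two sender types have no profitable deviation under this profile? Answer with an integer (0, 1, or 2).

2

High-fitness type: signal → 38.3 − 1.2 × 8.8 = 27.74; deviate to 0 → 13.2. IC holds (27.74 ≥ 13.2).
Low-fitness type: stay at 0 → 13.2; mimic → 38.3 − 6.8 × 8.8 = -21.54. IC holds (13.2 ≥ -21.54).
2 of 2 constraints hold, so this is a separating equilibrium.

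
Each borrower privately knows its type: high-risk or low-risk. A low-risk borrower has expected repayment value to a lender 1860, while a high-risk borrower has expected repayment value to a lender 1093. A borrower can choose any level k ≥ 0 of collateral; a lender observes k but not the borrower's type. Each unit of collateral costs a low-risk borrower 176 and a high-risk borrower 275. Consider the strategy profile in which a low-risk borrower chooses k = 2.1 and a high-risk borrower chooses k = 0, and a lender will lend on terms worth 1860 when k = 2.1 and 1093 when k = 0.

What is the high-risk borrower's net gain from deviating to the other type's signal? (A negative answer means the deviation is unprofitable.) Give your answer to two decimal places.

Playing k = 0 the high-risk borrower receives 1093.
Deviating to k = 2.1 brings payment 1860 at cost 275 × 2.1 = 577.5, netting 1282.5.
Gain from deviating: 1282.5 − 1093 = 189.50.
The gain is positive, so the high-risk type's incentive-compatibility constraint is violated — this profile is not a separating equilibrium.

189.50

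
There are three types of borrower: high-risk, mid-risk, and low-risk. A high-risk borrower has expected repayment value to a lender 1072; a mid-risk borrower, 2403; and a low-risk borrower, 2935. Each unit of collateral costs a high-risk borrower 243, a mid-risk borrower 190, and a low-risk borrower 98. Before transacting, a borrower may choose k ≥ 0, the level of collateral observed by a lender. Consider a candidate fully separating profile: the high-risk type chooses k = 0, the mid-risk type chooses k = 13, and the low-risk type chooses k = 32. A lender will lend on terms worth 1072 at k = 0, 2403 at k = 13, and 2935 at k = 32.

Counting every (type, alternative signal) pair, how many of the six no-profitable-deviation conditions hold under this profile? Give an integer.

High-risk (own payoff 1072): to k=13 gives 2403 − 243×13 = -756 → no gain ✓; to k=32 gives 2935 − 243×32 = -4841 → no gain ✓.
Mid-risk (own payoff 2403 − 190×13 = -67): to k=0 gives 1072 → profitable ✗; to k=32 gives 2935 − 190×32 = -3145 → no gain ✓.
Low-risk (own payoff 2935 − 98×32 = -201): to k=0 gives 1072 → profitable ✗; to k=13 gives 2403 − 98×13 = 1129 → profitable ✗.
3 of the 6 constraints hold; not an equilibrium.

3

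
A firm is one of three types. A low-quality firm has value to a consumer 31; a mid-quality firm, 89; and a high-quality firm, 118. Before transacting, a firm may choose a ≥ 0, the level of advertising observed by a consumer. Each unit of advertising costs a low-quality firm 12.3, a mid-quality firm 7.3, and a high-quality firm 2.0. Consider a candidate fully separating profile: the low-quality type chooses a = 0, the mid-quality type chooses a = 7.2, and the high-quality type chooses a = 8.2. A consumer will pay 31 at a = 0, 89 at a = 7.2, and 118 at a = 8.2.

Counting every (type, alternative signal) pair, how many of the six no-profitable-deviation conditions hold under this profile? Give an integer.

5

Mid-quality (own payoff 89 − 7.3×7.2 = 36.44): to a=0 gives 31 → no gain ✓; to a=8.2 gives 118 − 7.3×8.2 = 58.14 → profitable ✗.
High-quality (own payoff 118 − 2.0×8.2 = 101.6): to a=0 gives 31 → no gain ✓; to a=7.2 gives 89 − 2.0×7.2 = 74.6 → no gain ✓.
Low-quality (own payoff 31): to a=7.2 gives 89 − 12.3×7.2 = 0.44 → no gain ✓; to a=8.2 gives 118 − 12.3×8.2 = 17.14 → no gain ✓.
5 of the 6 constraints hold; not an equilibrium.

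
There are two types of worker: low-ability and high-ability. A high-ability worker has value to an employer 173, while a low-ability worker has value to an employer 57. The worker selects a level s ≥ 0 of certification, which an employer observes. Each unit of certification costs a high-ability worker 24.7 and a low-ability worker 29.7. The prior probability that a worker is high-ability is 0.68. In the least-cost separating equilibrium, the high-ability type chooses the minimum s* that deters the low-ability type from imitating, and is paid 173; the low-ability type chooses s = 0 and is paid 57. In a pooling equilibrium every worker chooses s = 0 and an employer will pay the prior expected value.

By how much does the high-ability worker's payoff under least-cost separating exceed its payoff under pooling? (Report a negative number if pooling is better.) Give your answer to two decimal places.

-59.35

Least-cost separating signal: s* solves 57 = 173 − 29.7·s*, so s* = (173 − 57)/29.7 ≈ 3.9057.
High-ability type's separating payoff: 173 − 24.7 × s* = 173 − 24.7 × (173 − 57)/29.7 = 173 − 2865.2/29.7 ≈ 76.5286.
Pooling payoff: 0.68 × 173 + 0.32 × 57 = 135.88.
Difference: 76.5286 − 135.88 = -59.3514, i.e. -59.35 to two decimal places.
The high-ability type would prefer the pooling outcome.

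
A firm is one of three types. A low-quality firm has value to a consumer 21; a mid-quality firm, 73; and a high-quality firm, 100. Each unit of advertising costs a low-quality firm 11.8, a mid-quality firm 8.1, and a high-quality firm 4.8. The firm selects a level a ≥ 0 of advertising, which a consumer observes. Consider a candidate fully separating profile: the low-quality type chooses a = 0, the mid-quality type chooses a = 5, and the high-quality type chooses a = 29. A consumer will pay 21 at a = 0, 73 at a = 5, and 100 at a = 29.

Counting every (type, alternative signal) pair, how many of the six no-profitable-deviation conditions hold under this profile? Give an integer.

Low-quality (own payoff 21): to a=5 gives 73 − 11.8×5 = 14 → no gain ✓; to a=29 gives 100 − 11.8×29 = -242.2 → no gain ✓.
Mid-quality (own payoff 73 − 8.1×5 = 32.5): to a=0 gives 21 → no gain ✓; to a=29 gives 100 − 8.1×29 = -134.9 → no gain ✓.
High-quality (own payoff 100 − 4.8×29 = -39.2): to a=0 gives 21 → profitable ✗; to a=5 gives 73 − 4.8×5 = 49 → profitable ✗.
4 of the 6 constraints hold; not an equilibrium.

4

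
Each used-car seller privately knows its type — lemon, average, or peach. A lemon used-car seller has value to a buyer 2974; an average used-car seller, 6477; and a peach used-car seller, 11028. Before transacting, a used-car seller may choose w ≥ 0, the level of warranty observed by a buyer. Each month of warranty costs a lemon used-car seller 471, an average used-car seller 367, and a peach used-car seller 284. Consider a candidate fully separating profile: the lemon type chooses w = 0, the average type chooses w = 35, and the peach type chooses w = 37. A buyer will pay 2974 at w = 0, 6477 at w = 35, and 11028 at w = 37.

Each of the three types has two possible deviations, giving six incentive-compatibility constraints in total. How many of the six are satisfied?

3

Peach (own payoff 11028 − 284×37 = 520): to w=0 gives 2974 → profitable ✗; to w=35 gives 6477 − 284×35 = -3463 → no gain ✓.
Average (own payoff 6477 − 367×35 = -6368): to w=0 gives 2974 → profitable ✗; to w=37 gives 11028 − 367×37 = -2551 → profitable ✗.
Lemon (own payoff 2974): to w=35 gives 6477 − 471×35 = -10008 → no gain ✓; to w=37 gives 11028 − 471×37 = -6399 → no gain ✓.
3 of the 6 constraints hold; not an equilibrium.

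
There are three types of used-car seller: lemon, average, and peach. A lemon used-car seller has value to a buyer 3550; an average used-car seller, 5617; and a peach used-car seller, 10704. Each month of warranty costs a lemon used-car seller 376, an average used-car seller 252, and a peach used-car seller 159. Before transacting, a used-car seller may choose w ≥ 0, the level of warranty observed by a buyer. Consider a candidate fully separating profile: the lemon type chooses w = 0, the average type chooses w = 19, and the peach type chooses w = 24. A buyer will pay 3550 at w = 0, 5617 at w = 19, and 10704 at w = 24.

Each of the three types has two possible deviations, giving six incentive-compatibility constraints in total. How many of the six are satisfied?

Lemon (own payoff 3550): to w=19 gives 5617 − 376×19 = -1527 → no gain ✓; to w=24 gives 10704 − 376×24 = 1680 → no gain ✓.
Average (own payoff 5617 − 252×19 = 829): to w=0 gives 3550 → profitable ✗; to w=24 gives 10704 − 252×24 = 4656 → profitable ✗.
Peach (own payoff 10704 − 159×24 = 6888): to w=0 gives 3550 → no gain ✓; to w=19 gives 5617 − 159×19 = 2596 → no gain ✓.
4 of the 6 constraints hold; not an equilibrium.

4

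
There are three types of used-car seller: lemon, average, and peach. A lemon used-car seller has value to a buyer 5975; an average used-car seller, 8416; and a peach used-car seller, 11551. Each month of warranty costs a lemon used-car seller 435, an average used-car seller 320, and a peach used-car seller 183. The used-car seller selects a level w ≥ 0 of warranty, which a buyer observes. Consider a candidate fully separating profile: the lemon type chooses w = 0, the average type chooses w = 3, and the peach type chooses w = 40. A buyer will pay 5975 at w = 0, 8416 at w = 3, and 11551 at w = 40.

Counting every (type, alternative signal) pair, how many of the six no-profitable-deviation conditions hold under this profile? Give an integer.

Lemon (own payoff 5975): to w=3 gives 8416 − 435×3 = 7111 → profitable ✗; to w=40 gives 11551 − 435×40 = -5849 → no gain ✓.
Average (own payoff 8416 − 320×3 = 7456): to w=0 gives 5975 → no gain ✓; to w=40 gives 11551 − 320×40 = -1249 → no gain ✓.
Peach (own payoff 11551 − 183×40 = 4231): to w=0 gives 5975 → profitable ✗; to w=3 gives 8416 − 183×3 = 7867 → profitable ✗.
3 of the 6 constraints hold; not an equilibrium.

3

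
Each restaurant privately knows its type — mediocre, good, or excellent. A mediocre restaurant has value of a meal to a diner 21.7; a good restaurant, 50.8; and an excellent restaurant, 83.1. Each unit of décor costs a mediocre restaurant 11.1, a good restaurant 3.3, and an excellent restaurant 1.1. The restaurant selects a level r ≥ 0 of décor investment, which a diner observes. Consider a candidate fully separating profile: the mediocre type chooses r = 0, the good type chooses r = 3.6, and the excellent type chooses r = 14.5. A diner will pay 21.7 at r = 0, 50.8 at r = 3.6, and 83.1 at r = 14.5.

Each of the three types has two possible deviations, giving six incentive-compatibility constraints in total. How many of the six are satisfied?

Excellent (own payoff 83.1 − 1.1×14.5 = 67.15): to r=0 gives 21.7 → no gain ✓; to r=3.6 gives 50.8 − 1.1×3.6 = 46.84 → no gain ✓.
Good (own payoff 50.8 − 3.3×3.6 = 38.92): to r=0 gives 21.7 → no gain ✓; to r=14.5 gives 83.1 − 3.3×14.5 = 35.25 → no gain ✓.
Mediocre (own payoff 21.7): to r=3.6 gives 50.8 − 11.1×3.6 = 10.84 → no gain ✓; to r=14.5 gives 83.1 − 11.1×14.5 = -77.85 → no gain ✓.
6 of the 6 constraints hold; this profile is a separating equilibrium.

6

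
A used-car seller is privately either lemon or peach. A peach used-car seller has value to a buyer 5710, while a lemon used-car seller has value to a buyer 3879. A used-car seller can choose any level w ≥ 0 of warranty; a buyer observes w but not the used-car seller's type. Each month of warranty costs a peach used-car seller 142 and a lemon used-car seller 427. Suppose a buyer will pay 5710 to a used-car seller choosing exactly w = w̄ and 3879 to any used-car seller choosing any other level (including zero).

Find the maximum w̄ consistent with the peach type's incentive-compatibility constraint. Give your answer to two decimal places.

Choosing w̄ yields the peach type 5710 − 142·w̄; choosing zero yields 3879.
The peach type is indifferent at 5710 − 142·w̄ = 3879, i.e. w̄ = (5710 − 3879) / 142 ≈ 12.89.
For any w̄ above 12.89 the peach type would rather pool at zero, so separation collapses.

12.89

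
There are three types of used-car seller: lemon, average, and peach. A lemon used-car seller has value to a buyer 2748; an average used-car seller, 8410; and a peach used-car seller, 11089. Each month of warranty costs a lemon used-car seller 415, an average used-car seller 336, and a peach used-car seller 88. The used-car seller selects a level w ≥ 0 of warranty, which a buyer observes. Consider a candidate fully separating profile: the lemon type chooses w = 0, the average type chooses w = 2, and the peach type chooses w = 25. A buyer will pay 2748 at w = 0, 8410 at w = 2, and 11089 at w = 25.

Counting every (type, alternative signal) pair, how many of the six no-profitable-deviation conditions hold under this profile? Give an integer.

5

Peach (own payoff 11089 − 88×25 = 8889): to w=0 gives 2748 → no gain ✓; to w=2 gives 8410 − 88×2 = 8234 → no gain ✓.
Lemon (own payoff 2748): to w=2 gives 8410 − 415×2 = 7580 → profitable ✗; to w=25 gives 11089 − 415×25 = 714 → no gain ✓.
Average (own payoff 8410 − 336×2 = 7738): to w=0 gives 2748 → no gain ✓; to w=25 gives 11089 − 336×25 = 2689 → no gain ✓.
5 of the 6 constraints hold; not an equilibrium.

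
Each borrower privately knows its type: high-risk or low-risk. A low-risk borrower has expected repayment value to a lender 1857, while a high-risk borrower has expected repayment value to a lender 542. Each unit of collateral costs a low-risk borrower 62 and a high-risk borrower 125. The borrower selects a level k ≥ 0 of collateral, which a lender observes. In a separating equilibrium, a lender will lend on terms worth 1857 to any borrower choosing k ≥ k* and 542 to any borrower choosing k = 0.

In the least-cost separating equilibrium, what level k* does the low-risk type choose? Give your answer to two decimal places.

A high-risk borrower choosing k = 0 receives 542.
Imitating at k* instead would pay 1857 at cost 125·k*, netting 1857 − 125·k*.
Indifference: 542 = 1857 − 125·k*, so k* = (1857 − 542) / 125 = 10.52.
At k* the high-risk type's incentive constraint just binds; the low-risk type strictly prefers k* since its per-unit cost is lower.

10.52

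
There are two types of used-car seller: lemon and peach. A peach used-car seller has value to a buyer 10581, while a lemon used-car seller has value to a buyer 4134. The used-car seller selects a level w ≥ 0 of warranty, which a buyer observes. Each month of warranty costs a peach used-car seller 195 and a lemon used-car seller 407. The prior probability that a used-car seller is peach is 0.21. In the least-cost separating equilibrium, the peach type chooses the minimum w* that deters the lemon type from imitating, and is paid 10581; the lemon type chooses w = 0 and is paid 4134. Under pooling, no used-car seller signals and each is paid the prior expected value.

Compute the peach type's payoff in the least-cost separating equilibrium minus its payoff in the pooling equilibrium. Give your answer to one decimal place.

Least-cost separating signal: w* solves 4134 = 10581 − 407·w*, so w* = (10581 − 4134)/407 ≈ 15.8403.
Peach type's separating payoff: 10581 − 195 × w* = 10581 − 195 × (10581 − 4134)/407 = 10581 − 1257165/407 ≈ 7492.143.
Pooling payoff: 0.21 × 10581 + 0.79 × 4134 = 5487.87.
Difference: 7492.143 − 5487.87 = 2004.273, i.e. 2004.3 to one decimal place.
The peach type prefers to separate.

2004.3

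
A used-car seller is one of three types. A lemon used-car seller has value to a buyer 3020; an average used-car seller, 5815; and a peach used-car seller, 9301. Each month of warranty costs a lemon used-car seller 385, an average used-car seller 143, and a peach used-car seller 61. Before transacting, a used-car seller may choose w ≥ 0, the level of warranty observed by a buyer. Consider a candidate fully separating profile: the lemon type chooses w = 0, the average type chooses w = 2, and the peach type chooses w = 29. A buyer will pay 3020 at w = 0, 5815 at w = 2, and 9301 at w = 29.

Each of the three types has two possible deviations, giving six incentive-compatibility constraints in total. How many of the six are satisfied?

Lemon (own payoff 3020): to w=2 gives 5815 − 385×2 = 5045 → profitable ✗; to w=29 gives 9301 − 385×29 = -1864 → no gain ✓.
Average (own payoff 5815 − 143×2 = 5529): to w=0 gives 3020 → no gain ✓; to w=29 gives 9301 − 143×29 = 5154 → no gain ✓.
Peach (own payoff 9301 − 61×29 = 7532): to w=0 gives 3020 → no gain ✓; to w=2 gives 5815 − 61×2 = 5693 → no gain ✓.
5 of the 6 constraints hold; not an equilibrium.

5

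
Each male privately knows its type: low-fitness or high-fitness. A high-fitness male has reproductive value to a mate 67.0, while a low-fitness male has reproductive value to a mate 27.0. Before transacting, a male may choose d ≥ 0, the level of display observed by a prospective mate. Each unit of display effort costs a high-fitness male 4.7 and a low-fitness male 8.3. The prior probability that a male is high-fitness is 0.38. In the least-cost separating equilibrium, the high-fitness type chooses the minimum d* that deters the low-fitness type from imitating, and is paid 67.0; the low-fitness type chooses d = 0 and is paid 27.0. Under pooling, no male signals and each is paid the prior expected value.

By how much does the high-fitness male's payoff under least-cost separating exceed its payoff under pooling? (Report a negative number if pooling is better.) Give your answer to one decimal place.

Least-cost separating signal: d* solves 27.0 = 67.0 − 8.3·d*, so d* = (67.0 − 27.0)/8.3 ≈ 4.8193.
High-fitness type's separating payoff: 67.0 − 4.7 × d* = 67.0 − 4.7 × (67.0 − 27.0)/8.3 = 67.0 − 188/8.3 ≈ 44.349.
Pooling payoff: 0.38 × 67.0 + 0.62 × 27.0 = 42.2.
Difference: 44.349 − 42.2 = 2.149, i.e. 2.1 to one decimal place.
The high-fitness type prefers to separate.

2.1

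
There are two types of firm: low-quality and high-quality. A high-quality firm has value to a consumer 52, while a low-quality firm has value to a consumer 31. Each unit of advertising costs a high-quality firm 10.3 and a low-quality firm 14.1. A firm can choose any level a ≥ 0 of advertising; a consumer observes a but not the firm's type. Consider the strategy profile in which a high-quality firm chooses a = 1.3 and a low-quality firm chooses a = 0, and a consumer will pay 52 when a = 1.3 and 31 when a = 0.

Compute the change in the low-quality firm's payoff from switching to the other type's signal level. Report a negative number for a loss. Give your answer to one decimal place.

Playing a = 0 the low-quality firm receives 31.
Deviating to a = 1.3 brings payment 52 at cost 14.1 × 1.3 = 18.33, netting 33.67.
Gain from deviating: 33.67 − 31 = 2.67, i.e. 2.7 to one decimal place.
The gain is positive, so the low-quality type's incentive-compatibility constraint is violated — this profile is not a separating equilibrium.

2.7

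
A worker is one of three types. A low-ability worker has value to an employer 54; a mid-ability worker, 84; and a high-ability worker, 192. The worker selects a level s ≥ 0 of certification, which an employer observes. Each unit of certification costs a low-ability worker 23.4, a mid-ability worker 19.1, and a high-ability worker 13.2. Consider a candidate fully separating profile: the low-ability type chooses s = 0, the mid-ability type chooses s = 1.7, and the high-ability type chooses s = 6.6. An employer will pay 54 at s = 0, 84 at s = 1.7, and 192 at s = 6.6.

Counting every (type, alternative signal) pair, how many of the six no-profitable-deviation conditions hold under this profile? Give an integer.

4

Low-ability (own payoff 54): to s=1.7 gives 84 − 23.4×1.7 = 44.22 → no gain ✓; to s=6.6 gives 192 − 23.4×6.6 = 37.56 → no gain ✓.
Mid-ability (own payoff 84 − 19.1×1.7 = 51.53): to s=0 gives 54 → profitable ✗; to s=6.6 gives 192 − 19.1×6.6 = 65.94 → profitable ✗.
High-ability (own payoff 192 − 13.2×6.6 = 104.88): to s=0 gives 54 → no gain ✓; to s=1.7 gives 84 − 13.2×1.7 = 61.56 → no gain ✓.
4 of the 6 constraints hold; not an equilibrium.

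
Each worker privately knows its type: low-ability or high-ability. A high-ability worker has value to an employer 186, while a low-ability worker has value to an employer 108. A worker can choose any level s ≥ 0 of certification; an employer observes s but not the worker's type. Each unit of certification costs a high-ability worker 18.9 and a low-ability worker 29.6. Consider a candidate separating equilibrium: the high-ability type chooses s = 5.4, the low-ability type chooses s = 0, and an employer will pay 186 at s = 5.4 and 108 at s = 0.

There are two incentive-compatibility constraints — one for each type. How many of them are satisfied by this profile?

1

Low-ability type: stay at 0 → 108; mimic → 186 − 29.6 × 5.4 = 26.16. IC holds (108 ≥ 26.16).
High-ability type: signal → 186 − 18.9 × 5.4 = 83.94; deviate to 0 → 108. IC fails (83.94 < 108).
1 of 2 constraints hold, so this profile is not an equilibrium.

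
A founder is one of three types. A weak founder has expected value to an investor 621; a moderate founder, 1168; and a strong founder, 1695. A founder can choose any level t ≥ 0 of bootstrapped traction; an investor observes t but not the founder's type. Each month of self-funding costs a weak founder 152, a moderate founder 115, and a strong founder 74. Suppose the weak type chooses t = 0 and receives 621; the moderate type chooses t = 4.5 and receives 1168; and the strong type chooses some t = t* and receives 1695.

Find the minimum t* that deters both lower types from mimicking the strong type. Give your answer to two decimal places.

Weak type (on-path payoff 621) won't mimic when 621 ≥ 1695 − 152·t*, i.e. t* ≥ 7.07.
Moderate type (on-path payoff 1168 − 115×4.5 = 650.5) won't mimic when 650.5 ≥ 1695 − 115·t*, i.e. t* ≥ 9.08.
Both must hold, so t* = max(7.07, 9.08) = 9.08. The moderate type's constraint binds.

9.08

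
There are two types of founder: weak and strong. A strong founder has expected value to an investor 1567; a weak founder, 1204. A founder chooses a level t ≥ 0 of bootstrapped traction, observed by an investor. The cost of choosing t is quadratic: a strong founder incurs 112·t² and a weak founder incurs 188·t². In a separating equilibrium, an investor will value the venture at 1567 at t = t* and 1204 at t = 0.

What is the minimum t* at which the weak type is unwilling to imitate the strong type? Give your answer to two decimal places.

1.39

The weak type at t = 0 receives 1204; imitating at t* yields 1567 − 188·t*².
Indifference: 1204 = 1567 − 188·t*², so t*² = (1567 − 1204) / 188 ≈ 1.9309.
t* = √1.9309 ≈ 1.39.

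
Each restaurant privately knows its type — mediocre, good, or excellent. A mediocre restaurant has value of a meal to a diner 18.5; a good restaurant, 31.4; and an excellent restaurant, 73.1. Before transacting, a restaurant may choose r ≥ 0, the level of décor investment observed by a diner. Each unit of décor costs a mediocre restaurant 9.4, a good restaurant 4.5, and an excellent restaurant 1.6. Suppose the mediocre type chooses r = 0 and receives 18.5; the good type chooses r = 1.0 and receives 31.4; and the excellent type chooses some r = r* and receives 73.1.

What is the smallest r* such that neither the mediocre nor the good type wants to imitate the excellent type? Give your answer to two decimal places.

10.27

Mediocre type (on-path payoff 18.5) won't mimic when 18.5 ≥ 73.1 − 9.4·r*, i.e. r* ≥ 5.81.
Good type (on-path payoff 31.4 − 4.5×1.0 = 26.9) won't mimic when 26.9 ≥ 73.1 − 4.5·r*, i.e. r* ≥ 10.27.
Both must hold, so r* = max(5.81, 10.27) = 10.27. The good type's constraint binds.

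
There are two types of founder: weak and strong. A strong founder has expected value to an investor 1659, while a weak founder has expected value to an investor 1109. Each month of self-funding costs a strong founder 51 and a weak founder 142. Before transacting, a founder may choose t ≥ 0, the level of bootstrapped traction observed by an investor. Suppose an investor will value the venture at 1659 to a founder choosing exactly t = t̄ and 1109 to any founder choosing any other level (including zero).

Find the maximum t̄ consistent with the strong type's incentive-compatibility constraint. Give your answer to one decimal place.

Choosing t̄ yields the strong type 1659 − 51·t̄; choosing zero yields 1109.
The strong type is indifferent at 1659 − 51·t̄ = 1109, i.e. t̄ = (1659 − 1109) / 51 ≈ 10.8.
For any t̄ above 10.8 the strong type would rather pool at zero, so separation collapses.

10.8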